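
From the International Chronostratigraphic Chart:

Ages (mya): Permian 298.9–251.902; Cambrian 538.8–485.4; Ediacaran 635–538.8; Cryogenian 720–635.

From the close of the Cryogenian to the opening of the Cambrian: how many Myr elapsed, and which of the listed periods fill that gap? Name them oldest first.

96.2 million years; Ediacaran

End of Cryogenian = 635 Ma; start of Cambrian = 538.8 Ma.
Gap = 635 − 538.8 = 96.2 Myr.
Periods wholly inside 635–538.8 Ma: Ediacaran (635–538.8).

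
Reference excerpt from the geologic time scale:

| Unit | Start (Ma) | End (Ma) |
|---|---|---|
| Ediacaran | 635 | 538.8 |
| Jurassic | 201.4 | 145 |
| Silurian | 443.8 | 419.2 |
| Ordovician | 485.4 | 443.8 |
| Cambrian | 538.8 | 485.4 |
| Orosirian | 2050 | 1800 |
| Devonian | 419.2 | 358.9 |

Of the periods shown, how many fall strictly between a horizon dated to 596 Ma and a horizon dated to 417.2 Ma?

3

The older date is 596 Ma and the younger is 417.2 Ma.
Periods with start < 596 and end > 417.2 Ma: Cambrian (538.8–485.4), Ordovician (485.4–443.8), Silurian (443.8–419.2).
That is 3 complete periods.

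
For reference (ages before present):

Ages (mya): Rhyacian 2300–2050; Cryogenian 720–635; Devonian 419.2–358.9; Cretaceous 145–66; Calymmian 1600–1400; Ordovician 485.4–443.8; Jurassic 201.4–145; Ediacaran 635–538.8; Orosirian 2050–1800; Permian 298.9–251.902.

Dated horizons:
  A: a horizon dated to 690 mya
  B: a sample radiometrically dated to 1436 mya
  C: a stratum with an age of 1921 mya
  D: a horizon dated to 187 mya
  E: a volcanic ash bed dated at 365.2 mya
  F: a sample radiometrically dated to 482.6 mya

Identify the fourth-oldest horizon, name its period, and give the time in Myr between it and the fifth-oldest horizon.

F, in the Ordovician; 117.4 million years to E

Sorted oldest-first by Ma: C (1921), B (1436), A (690), F (482.6), E (365.2), D (187).
The fourth oldest is F at 482.6 Ma, which lies in 485.4–443.8 Ma: the Ordovician.
The fifth oldest is E at 365.2 Ma; separation = |482.6 − 365.2| = 117.4 Myr.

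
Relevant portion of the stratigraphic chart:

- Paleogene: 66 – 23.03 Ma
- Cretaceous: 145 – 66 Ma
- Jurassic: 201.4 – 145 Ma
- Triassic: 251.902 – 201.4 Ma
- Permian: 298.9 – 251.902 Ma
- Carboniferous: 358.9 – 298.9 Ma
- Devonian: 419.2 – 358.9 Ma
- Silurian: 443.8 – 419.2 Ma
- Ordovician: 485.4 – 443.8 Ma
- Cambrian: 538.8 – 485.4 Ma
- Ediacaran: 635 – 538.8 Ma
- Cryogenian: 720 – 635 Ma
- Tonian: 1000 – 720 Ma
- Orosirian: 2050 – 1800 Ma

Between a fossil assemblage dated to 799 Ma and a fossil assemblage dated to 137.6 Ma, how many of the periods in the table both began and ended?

799 Ma sits inside the Tonian (1000–720) and 137.6 Ma inside the Cretaceous (145–66); neither of those is wholly between the two dates.
The listed periods lying completely between them are Cryogenian, Ediacaran, Cambrian, Ordovician, Silurian, Devonian, Carboniferous, Permian, Triassic, Jurassic — 10 in all.

10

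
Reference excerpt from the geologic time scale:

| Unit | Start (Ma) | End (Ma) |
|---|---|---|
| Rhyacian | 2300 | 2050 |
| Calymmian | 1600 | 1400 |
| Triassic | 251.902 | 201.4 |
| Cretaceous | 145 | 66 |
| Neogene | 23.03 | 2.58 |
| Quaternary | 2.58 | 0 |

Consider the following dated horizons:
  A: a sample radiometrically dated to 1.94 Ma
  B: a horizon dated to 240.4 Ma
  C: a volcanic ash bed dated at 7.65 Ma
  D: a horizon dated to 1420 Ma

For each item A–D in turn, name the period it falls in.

Match each age against the start–end ranges in the excerpt: A = 1.94 Ma → Quaternary (2.58–0); B = 240.4 Ma → Triassic (251.902–201.4); C = 7.65 Ma → Neogene (23.03–2.58); D = 1420 Ma → Calymmian (1600–1400).

A — Quaternary; B — Triassic; C — Neogene; D — Calymmian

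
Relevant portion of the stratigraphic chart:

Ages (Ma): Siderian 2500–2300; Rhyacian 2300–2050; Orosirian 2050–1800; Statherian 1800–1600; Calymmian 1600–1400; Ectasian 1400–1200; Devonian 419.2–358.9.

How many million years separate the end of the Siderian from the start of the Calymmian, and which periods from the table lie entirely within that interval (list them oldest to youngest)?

700 million years; Rhyacian, Orosirian, Statherian

The Siderian closes at 2300 Ma and the Calymmian opens at 1600 Ma, so the interval is 2300 − 1600 = 700 Myr.
A period fits inside if it starts at or after 2300 Ma and ends at or before 1600 Ma; oldest first that gives Rhyacian, Orosirian, Statherian.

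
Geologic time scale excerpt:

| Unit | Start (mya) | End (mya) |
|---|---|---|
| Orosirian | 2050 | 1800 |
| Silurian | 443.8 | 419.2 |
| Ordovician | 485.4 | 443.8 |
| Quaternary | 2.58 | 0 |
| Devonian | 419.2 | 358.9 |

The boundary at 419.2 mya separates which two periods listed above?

Silurian and Devonian

The Silurian ends at 419.2 mya and the Devonian begins at 419.2 mya, so they share that boundary.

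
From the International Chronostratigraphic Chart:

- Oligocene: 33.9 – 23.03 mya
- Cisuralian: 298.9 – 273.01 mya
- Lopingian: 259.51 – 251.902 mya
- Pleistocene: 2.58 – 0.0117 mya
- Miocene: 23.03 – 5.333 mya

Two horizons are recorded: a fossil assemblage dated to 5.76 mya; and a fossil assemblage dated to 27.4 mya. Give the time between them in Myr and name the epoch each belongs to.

21.64 million years apart; the first in the Miocene, the second in the Oligocene

Elapsed time: 27.4 − 5.76 = 21.64 Myr.
5.76 Ma lies within 23.03–5.333 Ma: Miocene.
27.4 Ma lies within 33.9–23.03 Ma: Oligocene.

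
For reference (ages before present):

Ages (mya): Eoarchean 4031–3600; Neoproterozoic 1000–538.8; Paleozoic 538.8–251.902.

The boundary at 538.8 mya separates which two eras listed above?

Neoproterozoic and Paleozoic

The Neoproterozoic ends at 538.8 mya and the Paleozoic begins at 538.8 mya, so they share that boundary.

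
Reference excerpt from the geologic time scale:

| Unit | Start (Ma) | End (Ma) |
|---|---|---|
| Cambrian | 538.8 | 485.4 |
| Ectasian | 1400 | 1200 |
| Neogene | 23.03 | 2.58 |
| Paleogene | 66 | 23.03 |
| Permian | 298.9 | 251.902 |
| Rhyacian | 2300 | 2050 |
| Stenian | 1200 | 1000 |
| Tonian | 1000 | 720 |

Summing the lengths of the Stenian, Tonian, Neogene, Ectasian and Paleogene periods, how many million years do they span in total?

Each duration: Stenian = 200; Tonian = 280; Neogene = 20.45; Ectasian = 200; Paleogene = 42.97.
Sum: 200 + 280 + 20.45 + 200 + 42.97 = 743.42 Myr.

743.42 million years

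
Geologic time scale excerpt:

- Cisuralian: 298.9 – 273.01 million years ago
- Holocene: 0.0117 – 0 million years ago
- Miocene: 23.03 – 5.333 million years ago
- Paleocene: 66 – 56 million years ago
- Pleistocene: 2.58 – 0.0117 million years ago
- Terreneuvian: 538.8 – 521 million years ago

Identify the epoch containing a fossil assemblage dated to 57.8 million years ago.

Paleocene

57.8 Ma lies between 66 and 56 Ma, so it falls in the Paleocene.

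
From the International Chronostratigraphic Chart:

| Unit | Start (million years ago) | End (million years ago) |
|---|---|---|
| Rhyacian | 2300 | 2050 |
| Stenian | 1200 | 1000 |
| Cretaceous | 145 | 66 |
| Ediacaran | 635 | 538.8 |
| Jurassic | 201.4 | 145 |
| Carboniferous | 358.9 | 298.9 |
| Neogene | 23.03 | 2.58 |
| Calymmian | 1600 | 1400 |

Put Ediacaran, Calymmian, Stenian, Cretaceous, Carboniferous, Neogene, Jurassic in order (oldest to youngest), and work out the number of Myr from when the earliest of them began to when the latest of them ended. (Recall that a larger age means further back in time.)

Calymmian, Stenian, Ediacaran, Carboniferous, Jurassic, Cretaceous, Neogene; total span 1597.42 Myr

Start ages (Ma): Calymmian 1600, Stenian 1200, Ediacaran 635, Carboniferous 358.9, Jurassic 201.4, Cretaceous 145, Neogene 23.03.
Ordered oldest to youngest: Calymmian, Stenian, Ediacaran, Carboniferous, Jurassic, Cretaceous, Neogene.
Span = 1600 − 2.58 = 1597.42 Myr.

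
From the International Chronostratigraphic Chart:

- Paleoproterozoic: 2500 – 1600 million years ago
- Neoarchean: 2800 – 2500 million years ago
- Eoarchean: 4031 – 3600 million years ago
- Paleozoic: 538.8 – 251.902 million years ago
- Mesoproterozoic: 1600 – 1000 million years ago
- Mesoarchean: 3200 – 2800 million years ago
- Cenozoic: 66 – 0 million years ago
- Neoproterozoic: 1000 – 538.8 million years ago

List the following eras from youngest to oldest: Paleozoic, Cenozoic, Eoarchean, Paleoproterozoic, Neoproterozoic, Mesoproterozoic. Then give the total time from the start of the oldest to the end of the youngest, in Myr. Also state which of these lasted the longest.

From the excerpt: Paleozoic 538.8–251.902; Cenozoic 66–0; Eoarchean 4031–3600; Paleoproterozoic 2500–1600; Neoproterozoic 1000–538.8; Mesoproterozoic 1600–1000 (Ma).
Larger Ma is earlier, so the oldest is Eoarchean and the youngest is Cenozoic; youngest to oldest: Cenozoic, Paleozoic, Neoproterozoic, Mesoproterozoic, Paleoproterozoic, Eoarchean.
Oldest start 4031 minus youngest end 0 gives 4031 Myr overall.
Individual lengths (start − end): Neoproterozoic 461.2; Cenozoic 66; Mesoproterozoic 600; Paleoproterozoic 900; Eoarchean 431; Paleozoic 286.898. The largest is Paleoproterozoic at 900 Myr.

Cenozoic, Paleozoic, Neoproterozoic, Mesoproterozoic, Paleoproterozoic, Eoarchean; total span 4031 Myr; longest is Paleoproterozoic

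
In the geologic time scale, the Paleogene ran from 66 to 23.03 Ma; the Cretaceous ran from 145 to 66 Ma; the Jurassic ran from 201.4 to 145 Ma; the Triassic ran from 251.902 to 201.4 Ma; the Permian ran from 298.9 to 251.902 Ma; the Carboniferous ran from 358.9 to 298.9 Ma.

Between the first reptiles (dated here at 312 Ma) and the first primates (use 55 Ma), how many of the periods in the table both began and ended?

The older date is 312 Ma and the younger is 55 Ma.
Periods with start < 312 and end > 55 Ma: Permian (298.9–251.902), Triassic (251.902–201.4), Jurassic (201.4–145), Cretaceous (145–66).
That is 4 complete periods.

4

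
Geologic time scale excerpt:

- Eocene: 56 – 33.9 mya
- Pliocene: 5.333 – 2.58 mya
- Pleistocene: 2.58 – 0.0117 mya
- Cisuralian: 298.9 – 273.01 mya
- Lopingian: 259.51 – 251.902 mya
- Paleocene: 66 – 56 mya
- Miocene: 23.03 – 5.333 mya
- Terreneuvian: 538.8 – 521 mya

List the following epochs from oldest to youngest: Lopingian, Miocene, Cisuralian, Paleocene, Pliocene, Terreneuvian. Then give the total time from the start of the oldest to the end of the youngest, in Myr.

From the excerpt: Lopingian 259.51–251.902; Miocene 23.03–5.333; Cisuralian 298.9–273.01; Paleocene 66–56; Pliocene 5.333–2.58; Terreneuvian 538.8–521 (Ma).
Larger Ma is earlier, so the oldest is Terreneuvian and the youngest is Pliocene; oldest to youngest: Terreneuvian, Cisuralian, Lopingian, Paleocene, Miocene, Pliocene.
Oldest start 538.8 minus youngest end 2.58 gives 536.22 Myr overall.

Terreneuvian → Cisuralian → Lopingian → Paleocene → Miocene → Pliocene; total span 536.22 Myr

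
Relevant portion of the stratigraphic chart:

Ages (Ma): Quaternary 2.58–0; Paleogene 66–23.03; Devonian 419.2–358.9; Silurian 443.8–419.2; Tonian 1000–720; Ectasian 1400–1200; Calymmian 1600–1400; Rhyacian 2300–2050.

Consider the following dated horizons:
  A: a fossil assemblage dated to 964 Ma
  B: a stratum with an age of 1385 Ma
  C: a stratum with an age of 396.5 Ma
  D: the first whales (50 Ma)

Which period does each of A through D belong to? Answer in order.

A — Tonian; B — Ectasian; C — Devonian; D — Paleogene

Match each age against the start–end ranges in the excerpt: A = 964 Ma → Tonian (1000–720); B = 1385 Ma → Ectasian (1400–1200); C = 396.5 Ma → Devonian (419.2–358.9); D = 50 Ma → Paleogene (66–23.03).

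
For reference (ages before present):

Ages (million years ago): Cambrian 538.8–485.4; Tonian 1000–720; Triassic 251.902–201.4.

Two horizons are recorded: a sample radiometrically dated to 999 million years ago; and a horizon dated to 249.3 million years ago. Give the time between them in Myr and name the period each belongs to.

Elapsed time: 999 − 249.3 = 749.7 Myr.
999 Ma lies within 1000–720 Ma: Tonian.
249.3 Ma lies within 251.902–201.4 Ma: Triassic.

749.7 million years apart; the first in the Tonian, the second in the Triassic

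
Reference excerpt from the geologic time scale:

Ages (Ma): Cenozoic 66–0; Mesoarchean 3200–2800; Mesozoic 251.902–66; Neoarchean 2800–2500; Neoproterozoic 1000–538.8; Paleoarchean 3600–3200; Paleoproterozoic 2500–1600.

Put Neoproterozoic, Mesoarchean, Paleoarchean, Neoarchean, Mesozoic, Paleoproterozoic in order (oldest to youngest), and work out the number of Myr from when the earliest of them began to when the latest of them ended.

From the excerpt: Neoproterozoic 1000–538.8; Mesoarchean 3200–2800; Paleoarchean 3600–3200; Neoarchean 2800–2500; Mesozoic 251.902–66; Paleoproterozoic 2500–1600 (Ma).
Larger Ma is earlier, so the oldest is Paleoarchean and the youngest is Mesozoic; oldest to youngest: Paleoarchean, Mesoarchean, Neoarchean, Paleoproterozoic, Neoproterozoic, Mesozoic.
Oldest start 3600 minus youngest end 66 gives 3534 Myr overall.

Paleoarchean → Mesoarchean → Neoarchean → Paleoproterozoic → Neoproterozoic → Mesozoic; total span 3534 Myr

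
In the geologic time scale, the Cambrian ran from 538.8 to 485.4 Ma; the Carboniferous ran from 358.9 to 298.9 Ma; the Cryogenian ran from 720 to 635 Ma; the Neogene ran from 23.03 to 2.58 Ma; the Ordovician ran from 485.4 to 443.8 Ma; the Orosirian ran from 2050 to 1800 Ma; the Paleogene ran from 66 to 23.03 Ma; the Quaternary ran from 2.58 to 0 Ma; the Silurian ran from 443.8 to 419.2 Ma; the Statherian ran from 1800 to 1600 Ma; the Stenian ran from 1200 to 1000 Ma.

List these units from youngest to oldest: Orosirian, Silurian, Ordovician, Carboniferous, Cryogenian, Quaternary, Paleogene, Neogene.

Quaternary, Neogene, Paleogene, Carboniferous, Silurian, Ordovician, Cryogenian, Orosirian

Sorting by start age (ascending Ma, since larger Ma = older): Quaternary start 2.58, Neogene start 23.03, Paleogene start 66, Carboniferous start 358.9, Silurian start 443.8, Ordovician start 485.4, Cryogenian start 720, Orosirian start 2050.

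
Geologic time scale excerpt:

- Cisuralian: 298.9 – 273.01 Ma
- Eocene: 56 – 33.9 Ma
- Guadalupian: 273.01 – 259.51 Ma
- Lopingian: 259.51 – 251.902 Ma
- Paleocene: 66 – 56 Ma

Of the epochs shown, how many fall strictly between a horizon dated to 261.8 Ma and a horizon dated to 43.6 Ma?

The older date is 261.8 Ma and the younger is 43.6 Ma.
Epochs with start < 261.8 and end > 43.6 Ma: Lopingian (259.51–251.902), Paleocene (66–56).
That is 2 complete epochs.

2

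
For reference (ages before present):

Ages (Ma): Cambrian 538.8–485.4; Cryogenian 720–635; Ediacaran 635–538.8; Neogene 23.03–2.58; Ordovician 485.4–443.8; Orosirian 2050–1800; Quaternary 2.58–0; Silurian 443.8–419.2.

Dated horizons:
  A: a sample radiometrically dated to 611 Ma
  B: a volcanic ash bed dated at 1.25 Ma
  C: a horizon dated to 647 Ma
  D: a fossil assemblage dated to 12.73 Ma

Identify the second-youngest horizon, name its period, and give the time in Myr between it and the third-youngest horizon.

Sorted youngest-first by Ma: B (1.25), D (12.73), A (611), C (647).
The second youngest is D at 12.73 Ma, which lies in 23.03–2.58 Ma: the Neogene.
The third youngest is A at 611 Ma; separation = |12.73 − 611| = 598.27 Myr.

D, in the Neogene; 598.27 million years to A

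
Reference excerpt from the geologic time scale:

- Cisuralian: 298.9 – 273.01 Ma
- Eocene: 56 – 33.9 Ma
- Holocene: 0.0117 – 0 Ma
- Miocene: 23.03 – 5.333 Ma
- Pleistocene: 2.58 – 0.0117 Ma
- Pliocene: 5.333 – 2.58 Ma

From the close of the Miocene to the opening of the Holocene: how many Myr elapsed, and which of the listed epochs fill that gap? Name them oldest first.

The Miocene closes at 5.333 Ma and the Holocene opens at 0.0117 Ma, so the interval is 5.333 − 0.0117 = 5.3213 Myr.
An epoch fits inside if it starts at or after 5.333 Ma and ends at or before 0.0117 Ma; oldest first that gives Pliocene, Pleistocene.

5.3213 million years; Pliocene, Pleistocene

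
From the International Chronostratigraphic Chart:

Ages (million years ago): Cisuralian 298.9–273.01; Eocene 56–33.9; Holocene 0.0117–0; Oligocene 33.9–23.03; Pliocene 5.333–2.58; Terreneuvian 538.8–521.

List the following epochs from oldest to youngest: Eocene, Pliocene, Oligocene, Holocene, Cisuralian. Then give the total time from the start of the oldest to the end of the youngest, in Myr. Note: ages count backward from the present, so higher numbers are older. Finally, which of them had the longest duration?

From the excerpt: Eocene 56–33.9; Pliocene 5.333–2.58; Oligocene 33.9–23.03; Holocene 0.0117–0; Cisuralian 298.9–273.01 (Ma).
Larger Ma is earlier, so the oldest is Cisuralian and the youngest is Holocene; oldest to youngest: Cisuralian, Eocene, Oligocene, Pliocene, Holocene.
Oldest start 298.9 minus youngest end 0 gives 298.9 Myr overall.
Individual lengths (start − end): Oligocene 10.87; Holocene 0.0117; Pliocene 2.753; Eocene 22.1; Cisuralian 25.89. The largest is Cisuralian at 25.89 Myr.

Cisuralian, Eocene, Oligocene, Pliocene, Holocene; total span 298.9 Myr; longest is Cisuralian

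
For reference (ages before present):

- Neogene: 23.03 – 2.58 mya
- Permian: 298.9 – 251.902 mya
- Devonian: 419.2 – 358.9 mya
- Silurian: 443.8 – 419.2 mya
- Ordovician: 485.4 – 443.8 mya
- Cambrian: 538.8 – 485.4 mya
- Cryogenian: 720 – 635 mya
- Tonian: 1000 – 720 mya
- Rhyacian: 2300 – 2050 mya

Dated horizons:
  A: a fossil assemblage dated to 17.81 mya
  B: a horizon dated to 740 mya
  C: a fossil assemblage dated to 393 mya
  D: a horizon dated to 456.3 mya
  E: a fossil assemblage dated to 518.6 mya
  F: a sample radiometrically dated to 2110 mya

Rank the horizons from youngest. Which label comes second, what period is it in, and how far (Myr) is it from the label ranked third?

Smaller Ma means younger, so youngest first: A 17.81 < C 393 < D 456.3 < E 518.6 < B 740 < F 2110.
Counting 2 along gives C (393 Ma); the excerpt puts that inside the Devonian, 419.2–358.9 Ma.
Next in line is D (456.3 Ma), and 456.3 − 393 = 63.3 Myr.

C, in the Devonian; 63.3 million years to D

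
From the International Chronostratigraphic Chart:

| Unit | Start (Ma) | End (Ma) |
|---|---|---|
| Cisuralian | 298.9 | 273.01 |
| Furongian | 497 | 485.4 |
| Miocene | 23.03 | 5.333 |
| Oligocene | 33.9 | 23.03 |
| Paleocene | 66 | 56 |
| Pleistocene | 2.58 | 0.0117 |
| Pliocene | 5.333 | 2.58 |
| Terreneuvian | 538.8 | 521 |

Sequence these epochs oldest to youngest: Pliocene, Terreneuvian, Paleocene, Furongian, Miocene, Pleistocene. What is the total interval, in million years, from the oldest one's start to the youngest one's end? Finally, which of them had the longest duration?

Start ages (Ma): Terreneuvian 538.8, Furongian 497, Paleocene 66, Miocene 23.03, Pliocene 5.333, Pleistocene 2.58.
Ordered oldest to youngest: Terreneuvian, Furongian, Paleocene, Miocene, Pliocene, Pleistocene.
Span = 538.8 − 0.0117 = 538.7883 Myr.
Durations: Paleocene 10, Miocene 17.697, Pleistocene 2.5683, Pliocene 2.753, Terreneuvian 17.8, Furongian 11.6 → longest is Terreneuvian (17.8 Myr).

Terreneuvian → Furongian → Paleocene → Miocene → Pliocene → Pleistocene; total span 538.7883 Myr; longest is Terreneuvian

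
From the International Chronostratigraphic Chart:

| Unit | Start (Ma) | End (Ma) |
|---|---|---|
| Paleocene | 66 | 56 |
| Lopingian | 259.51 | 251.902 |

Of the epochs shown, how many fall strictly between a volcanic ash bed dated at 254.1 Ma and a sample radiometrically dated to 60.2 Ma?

The older date is 254.1 Ma and the younger is 60.2 Ma.
No epoch both begins after 254.1 Ma and ends before 60.2 Ma, so the count is 0.

0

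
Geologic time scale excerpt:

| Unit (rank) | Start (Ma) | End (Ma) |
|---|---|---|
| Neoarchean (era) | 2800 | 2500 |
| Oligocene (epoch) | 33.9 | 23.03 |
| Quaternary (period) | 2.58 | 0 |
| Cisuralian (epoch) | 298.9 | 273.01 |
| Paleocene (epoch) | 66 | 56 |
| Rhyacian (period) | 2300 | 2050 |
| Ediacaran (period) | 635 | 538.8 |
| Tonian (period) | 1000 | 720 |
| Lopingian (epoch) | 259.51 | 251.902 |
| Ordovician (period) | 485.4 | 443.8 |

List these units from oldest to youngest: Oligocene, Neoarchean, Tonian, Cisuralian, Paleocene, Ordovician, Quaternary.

Read off each span (Ma): Oligocene 33.9–23.03; Neoarchean 2800–2500; Tonian 1000–720; Cisuralian 298.9–273.01; Paleocene 66–56; Ordovician 485.4–443.8; Quaternary 2.58–0.
Larger Ma is older, so oldest→youngest is Neoarchean, Tonian, Ordovician, Cisuralian, Paleocene, Oligocene, Quaternary.

Neoarchean, Tonian, Ordovician, Cisuralian, Paleocene, Oligocene, Quaternary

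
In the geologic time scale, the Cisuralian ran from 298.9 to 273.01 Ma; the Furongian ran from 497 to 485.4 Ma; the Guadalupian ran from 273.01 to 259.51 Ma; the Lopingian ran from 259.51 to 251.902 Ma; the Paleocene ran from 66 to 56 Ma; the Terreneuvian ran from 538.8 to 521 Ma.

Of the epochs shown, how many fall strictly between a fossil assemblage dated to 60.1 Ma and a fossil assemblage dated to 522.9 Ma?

4

522.9 Ma sits inside the Terreneuvian (538.8–521) and 60.1 Ma inside the Paleocene (66–56); neither of those is wholly between the two dates.
The listed epochs lying completely between them are Furongian, Cisuralian, Guadalupian, Lopingian — 4 in all.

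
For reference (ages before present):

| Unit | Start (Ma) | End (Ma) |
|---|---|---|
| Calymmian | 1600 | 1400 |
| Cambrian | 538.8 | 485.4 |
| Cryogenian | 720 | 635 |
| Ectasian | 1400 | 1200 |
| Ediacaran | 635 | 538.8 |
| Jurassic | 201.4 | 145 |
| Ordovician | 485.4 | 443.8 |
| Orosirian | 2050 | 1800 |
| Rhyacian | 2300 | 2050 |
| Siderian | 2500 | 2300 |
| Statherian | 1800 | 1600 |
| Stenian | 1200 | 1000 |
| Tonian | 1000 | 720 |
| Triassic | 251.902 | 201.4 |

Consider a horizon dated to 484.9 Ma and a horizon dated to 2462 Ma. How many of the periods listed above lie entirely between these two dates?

The older date is 2462 Ma and the younger is 484.9 Ma.
Periods with start < 2462 and end > 484.9 Ma: Rhyacian (2300–2050), Orosirian (2050–1800), Statherian (1800–1600), Calymmian (1600–1400), Ectasian (1400–1200), Stenian (1200–1000), Tonian (1000–720), Cryogenian (720–635), Ediacaran (635–538.8), Cambrian (538.8–485.4).
That is 10 complete periods.

10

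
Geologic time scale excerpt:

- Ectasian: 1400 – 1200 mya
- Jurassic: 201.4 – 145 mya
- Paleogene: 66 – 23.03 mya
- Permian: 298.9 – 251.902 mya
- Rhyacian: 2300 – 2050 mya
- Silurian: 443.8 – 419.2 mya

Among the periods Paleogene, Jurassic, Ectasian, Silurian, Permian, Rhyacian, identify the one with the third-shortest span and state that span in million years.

Permian, 46.998 million years

Start − end for each: Paleogene 66 − 23.03 = 42.97; Jurassic 201.4 − 145 = 56.4; Ectasian 1400 − 1200 = 200; Silurian 443.8 − 419.2 = 24.6; Permian 298.9 − 251.902 = 46.998; Rhyacian 2300 − 2050 = 250.
Ranking these from shortest: Silurian < Paleogene < Permian < Jurassic < Ectasian < Rhyacian.
Position 3 in that ranking is Permian, which lasted 46.998 Myr.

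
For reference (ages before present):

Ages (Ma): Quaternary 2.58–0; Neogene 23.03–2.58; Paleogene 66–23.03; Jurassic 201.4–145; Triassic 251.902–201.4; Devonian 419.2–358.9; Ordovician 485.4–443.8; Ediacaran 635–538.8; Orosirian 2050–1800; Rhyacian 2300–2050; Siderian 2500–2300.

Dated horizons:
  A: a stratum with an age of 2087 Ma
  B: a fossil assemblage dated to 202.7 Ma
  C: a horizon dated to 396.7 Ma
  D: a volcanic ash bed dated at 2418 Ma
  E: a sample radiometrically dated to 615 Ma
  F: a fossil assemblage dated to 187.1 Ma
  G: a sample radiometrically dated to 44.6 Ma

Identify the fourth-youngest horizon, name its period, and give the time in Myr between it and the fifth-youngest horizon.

C, in the Devonian; 218.3 million years to E

Sorted youngest-first by Ma: G (44.6), F (187.1), B (202.7), C (396.7), E (615), A (2087), D (2418).
The fourth youngest is C at 396.7 Ma, which lies in 419.2–358.9 Ma: the Devonian.
The fifth youngest is E at 615 Ma; separation = |396.7 − 615| = 218.3 Myr.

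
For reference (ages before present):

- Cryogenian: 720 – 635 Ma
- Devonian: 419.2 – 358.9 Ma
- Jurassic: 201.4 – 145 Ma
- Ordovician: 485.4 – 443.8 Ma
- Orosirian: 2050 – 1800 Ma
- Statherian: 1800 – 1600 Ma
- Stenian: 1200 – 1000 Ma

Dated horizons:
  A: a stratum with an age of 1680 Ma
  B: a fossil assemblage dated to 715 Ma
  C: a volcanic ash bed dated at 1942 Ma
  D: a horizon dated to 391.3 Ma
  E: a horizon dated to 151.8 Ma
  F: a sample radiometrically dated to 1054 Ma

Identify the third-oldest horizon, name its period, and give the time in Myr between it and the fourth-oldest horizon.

Sorted oldest-first by Ma: C (1942), A (1680), F (1054), B (715), D (391.3), E (151.8).
The third oldest is F at 1054 Ma, which lies in 1200–1000 Ma: the Stenian.
The fourth oldest is B at 715 Ma; separation = |1054 − 715| = 339 Myr.

F, in the Stenian; 339 million years to B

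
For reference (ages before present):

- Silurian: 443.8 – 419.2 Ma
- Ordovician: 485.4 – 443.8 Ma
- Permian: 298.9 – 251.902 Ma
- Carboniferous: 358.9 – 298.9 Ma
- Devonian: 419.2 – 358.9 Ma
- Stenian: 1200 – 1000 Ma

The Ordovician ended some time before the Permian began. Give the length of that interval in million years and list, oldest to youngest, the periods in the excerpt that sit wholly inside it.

The Ordovician closes at 443.8 Ma and the Permian opens at 298.9 Ma, so the interval is 443.8 − 298.9 = 144.9 Myr.
A period fits inside if it starts at or after 443.8 Ma and ends at or before 298.9 Ma; oldest first that gives Silurian, Devonian, Carboniferous.

144.9 million years; Silurian, Devonian, Carboniferous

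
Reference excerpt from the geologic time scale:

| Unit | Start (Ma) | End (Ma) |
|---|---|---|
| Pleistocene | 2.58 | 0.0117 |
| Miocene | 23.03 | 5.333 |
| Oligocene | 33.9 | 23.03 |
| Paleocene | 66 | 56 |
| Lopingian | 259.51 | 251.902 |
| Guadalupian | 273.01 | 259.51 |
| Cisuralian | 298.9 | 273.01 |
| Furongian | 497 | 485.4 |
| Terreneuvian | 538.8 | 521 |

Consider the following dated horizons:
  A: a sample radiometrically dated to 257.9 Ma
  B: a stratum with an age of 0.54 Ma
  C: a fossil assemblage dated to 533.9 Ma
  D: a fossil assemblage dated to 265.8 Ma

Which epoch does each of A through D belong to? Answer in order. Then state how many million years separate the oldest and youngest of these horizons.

A: 257.9 Ma lies in 259.51–251.902 Ma, so Lopingian.
B: 0.54 Ma lies in 2.58–0.0117 Ma, so Pleistocene.
C: 533.9 Ma lies in 538.8–521 Ma, so Terreneuvian.
D: 265.8 Ma lies in 273.01–259.51 Ma, so Guadalupian.
Oldest = 533.9 Ma, youngest = 0.54 Ma → span 533.36 Myr.

A — Lopingian; B — Pleistocene; C — Terreneuvian; D — Guadalupian; span 533.36 million years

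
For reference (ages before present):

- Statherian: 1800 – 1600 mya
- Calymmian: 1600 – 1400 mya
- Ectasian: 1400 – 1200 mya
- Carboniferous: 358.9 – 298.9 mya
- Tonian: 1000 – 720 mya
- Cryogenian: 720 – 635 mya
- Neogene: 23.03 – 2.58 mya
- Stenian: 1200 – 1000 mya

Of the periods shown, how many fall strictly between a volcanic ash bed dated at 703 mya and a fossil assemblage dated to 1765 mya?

The older date is 1765 Ma and the younger is 703 Ma.
Periods with start < 1765 and end > 703 Ma: Calymmian (1600–1400), Ectasian (1400–1200), Stenian (1200–1000), Tonian (1000–720).
That is 4 complete periods.

4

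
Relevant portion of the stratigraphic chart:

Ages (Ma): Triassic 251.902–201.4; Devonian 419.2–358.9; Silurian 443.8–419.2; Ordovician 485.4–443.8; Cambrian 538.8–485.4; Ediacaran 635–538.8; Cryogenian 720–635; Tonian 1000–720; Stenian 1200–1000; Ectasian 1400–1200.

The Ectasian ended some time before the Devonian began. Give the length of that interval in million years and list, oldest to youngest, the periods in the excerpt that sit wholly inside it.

780.8 million years; Stenian, Tonian, Cryogenian, Ediacaran, Cambrian, Ordovician, Silurian

End of Ectasian = 1200 Ma; start of Devonian = 419.2 Ma.
Gap = 1200 − 419.2 = 780.8 Myr.
Periods wholly inside 1200–419.2 Ma: Stenian (1200–1000), Tonian (1000–720), Cryogenian (720–635), Ediacaran (635–538.8), Cambrian (538.8–485.4), Ordovician (485.4–443.8), Silurian (443.8–419.2).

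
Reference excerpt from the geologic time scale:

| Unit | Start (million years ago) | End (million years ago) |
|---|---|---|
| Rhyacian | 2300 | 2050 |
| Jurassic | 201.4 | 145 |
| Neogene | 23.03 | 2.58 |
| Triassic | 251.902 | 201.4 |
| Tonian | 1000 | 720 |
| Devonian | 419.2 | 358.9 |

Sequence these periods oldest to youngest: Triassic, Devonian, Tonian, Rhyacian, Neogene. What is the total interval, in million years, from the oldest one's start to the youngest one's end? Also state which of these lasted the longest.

Rhyacian → Tonian → Devonian → Triassic → Neogene; total span 2297.42 Myr; longest is Tonian

From the excerpt: Triassic 251.902–201.4; Devonian 419.2–358.9; Tonian 1000–720; Rhyacian 2300–2050; Neogene 23.03–2.58 (Ma).
Larger Ma is earlier, so the oldest is Rhyacian and the youngest is Neogene; oldest to youngest: Rhyacian, Tonian, Devonian, Triassic, Neogene.
Oldest start 2300 minus youngest end 2.58 gives 2297.42 Myr overall.
Individual lengths (start − end): Rhyacian 250; Neogene 20.45; Tonian 280; Triassic 50.502; Devonian 60.3. The largest is Tonian at 280 Myr.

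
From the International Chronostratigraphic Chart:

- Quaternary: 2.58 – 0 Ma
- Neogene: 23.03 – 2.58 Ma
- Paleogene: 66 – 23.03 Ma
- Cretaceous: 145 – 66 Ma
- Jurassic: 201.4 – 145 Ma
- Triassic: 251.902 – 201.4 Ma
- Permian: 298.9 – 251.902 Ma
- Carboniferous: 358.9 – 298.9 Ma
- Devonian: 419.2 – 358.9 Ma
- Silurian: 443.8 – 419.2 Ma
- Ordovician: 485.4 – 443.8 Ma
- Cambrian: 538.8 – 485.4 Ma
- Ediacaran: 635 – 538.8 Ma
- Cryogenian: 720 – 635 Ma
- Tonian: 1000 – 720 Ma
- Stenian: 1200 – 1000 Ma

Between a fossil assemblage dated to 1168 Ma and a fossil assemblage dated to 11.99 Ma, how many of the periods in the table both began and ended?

13

1168 Ma sits inside the Stenian (1200–1000) and 11.99 Ma inside the Neogene (23.03–2.58); neither of those is wholly between the two dates.
The listed periods lying completely between them are Tonian, Cryogenian, Ediacaran, Cambrian, Ordovician, Silurian, Devonian, Carboniferous, Permian, Triassic, Jurassic, Cretaceous, Paleogene — 13 in all.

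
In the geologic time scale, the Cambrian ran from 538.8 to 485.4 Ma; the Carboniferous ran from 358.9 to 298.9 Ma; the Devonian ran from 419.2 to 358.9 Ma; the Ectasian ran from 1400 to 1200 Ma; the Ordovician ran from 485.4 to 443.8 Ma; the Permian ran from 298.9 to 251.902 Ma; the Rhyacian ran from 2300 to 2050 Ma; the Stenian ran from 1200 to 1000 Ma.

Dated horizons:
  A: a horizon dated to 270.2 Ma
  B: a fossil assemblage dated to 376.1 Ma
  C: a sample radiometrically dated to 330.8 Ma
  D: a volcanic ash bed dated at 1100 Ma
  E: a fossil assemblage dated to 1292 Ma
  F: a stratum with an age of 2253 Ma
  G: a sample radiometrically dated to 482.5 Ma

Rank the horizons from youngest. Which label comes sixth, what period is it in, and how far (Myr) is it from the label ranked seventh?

E, in the Ectasian; 961 million years to F

Sorted youngest-first by Ma: A (270.2), C (330.8), B (376.1), G (482.5), D (1100), E (1292), F (2253).
The sixth youngest is E at 1292 Ma, which lies in 1400–1200 Ma: the Ectasian.
The seventh youngest is F at 2253 Ma; separation = |1292 − 2253| = 961 Myr.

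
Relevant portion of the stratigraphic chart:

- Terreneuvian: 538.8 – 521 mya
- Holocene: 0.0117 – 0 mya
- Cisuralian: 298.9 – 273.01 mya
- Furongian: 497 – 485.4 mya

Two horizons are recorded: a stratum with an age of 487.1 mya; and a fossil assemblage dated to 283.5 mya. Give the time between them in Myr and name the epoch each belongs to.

203.6 million years apart; the first in the Furongian, the second in the Cisuralian

Elapsed time: 487.1 − 283.5 = 203.6 Myr.
487.1 Ma lies within 497–485.4 Ma: Furongian.
283.5 Ma lies within 298.9–273.01 Ma: Cisuralian.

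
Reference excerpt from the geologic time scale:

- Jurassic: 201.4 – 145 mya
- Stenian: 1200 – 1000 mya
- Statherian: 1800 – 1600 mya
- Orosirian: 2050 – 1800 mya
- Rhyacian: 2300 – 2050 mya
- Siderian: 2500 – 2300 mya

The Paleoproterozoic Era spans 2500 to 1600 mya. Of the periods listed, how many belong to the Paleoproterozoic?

Periods inside 2500–1600 Ma: Siderian, Rhyacian, Orosirian, Statherian — 4 in total.

4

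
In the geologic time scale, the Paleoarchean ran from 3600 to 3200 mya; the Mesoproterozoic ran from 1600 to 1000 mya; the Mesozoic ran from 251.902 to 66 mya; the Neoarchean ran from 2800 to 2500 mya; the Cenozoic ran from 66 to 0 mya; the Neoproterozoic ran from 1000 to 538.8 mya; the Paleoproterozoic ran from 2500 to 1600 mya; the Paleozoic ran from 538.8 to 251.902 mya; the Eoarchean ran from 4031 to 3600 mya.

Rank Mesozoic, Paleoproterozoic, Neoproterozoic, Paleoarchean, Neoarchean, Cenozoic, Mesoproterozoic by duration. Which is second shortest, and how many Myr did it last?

Durations: Mesozoic 185.902; Paleoproterozoic 900; Neoproterozoic 461.2; Paleoarchean 400; Neoarchean 300; Cenozoic 66; Mesoproterozoic 600 Myr.
Sorted shortest-first: Cenozoic (66), Mesozoic (185.902), Neoarchean (300), Paleoarchean (400), Neoproterozoic (461.2), Mesoproterozoic (600), Paleoproterozoic (900).
The second shortest is Mesozoic at 185.902 Myr.

Mesozoic, 185.902 million years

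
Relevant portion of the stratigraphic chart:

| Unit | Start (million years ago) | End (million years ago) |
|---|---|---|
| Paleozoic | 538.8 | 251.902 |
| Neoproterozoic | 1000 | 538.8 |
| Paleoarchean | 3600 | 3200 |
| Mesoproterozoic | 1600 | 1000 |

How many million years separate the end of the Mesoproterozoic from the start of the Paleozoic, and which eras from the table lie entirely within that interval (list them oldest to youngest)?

461.2 million years; Neoproterozoic

End of Mesoproterozoic = 1000 Ma; start of Paleozoic = 538.8 Ma.
Gap = 1000 − 538.8 = 461.2 Myr.
Eras wholly inside 1000–538.8 Ma: Neoproterozoic (1000–538.8).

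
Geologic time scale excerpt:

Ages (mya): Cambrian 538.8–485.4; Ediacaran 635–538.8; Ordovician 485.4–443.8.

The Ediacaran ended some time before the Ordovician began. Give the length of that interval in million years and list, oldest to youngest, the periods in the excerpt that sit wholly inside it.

53.4 million years; Cambrian

End of Ediacaran = 538.8 Ma; start of Ordovician = 485.4 Ma.
Gap = 538.8 − 485.4 = 53.4 Myr.
Periods wholly inside 538.8–485.4 Ma: Cambrian (538.8–485.4).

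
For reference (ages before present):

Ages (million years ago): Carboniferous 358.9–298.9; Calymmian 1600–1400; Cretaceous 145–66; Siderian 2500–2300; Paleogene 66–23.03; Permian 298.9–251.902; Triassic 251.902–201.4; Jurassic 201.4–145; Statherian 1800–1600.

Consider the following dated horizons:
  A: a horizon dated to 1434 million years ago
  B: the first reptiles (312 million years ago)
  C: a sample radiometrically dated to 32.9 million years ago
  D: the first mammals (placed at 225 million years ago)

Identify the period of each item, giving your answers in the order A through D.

A — Calymmian; B — Carboniferous; C — Paleogene; D — Triassic

Match each age against the start–end ranges in the excerpt: A = 1434 Ma → Calymmian (1600–1400); B = 312 Ma → Carboniferous (358.9–298.9); C = 32.9 Ma → Paleogene (66–23.03); D = 225 Ma → Triassic (251.902–201.4).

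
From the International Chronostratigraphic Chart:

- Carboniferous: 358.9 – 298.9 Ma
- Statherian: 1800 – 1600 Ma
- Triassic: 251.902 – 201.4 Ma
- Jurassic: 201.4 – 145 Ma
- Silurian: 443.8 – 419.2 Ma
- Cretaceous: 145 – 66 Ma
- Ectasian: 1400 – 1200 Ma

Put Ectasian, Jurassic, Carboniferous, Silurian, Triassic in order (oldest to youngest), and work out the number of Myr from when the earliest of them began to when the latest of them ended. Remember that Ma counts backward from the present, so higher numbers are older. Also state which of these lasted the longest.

Ectasian → Silurian → Carboniferous → Triassic → Jurassic; total span 1255 Myr; longest is Ectasian

From the excerpt: Ectasian 1400–1200; Jurassic 201.4–145; Carboniferous 358.9–298.9; Silurian 443.8–419.2; Triassic 251.902–201.4 (Ma).
Larger Ma is earlier, so the oldest is Ectasian and the youngest is Jurassic; oldest to youngest: Ectasian, Silurian, Carboniferous, Triassic, Jurassic.
Oldest start 1400 minus youngest end 145 gives 1255 Myr overall.
Individual lengths (start − end): Jurassic 56.4; Carboniferous 60; Silurian 24.6; Ectasian 200; Triassic 50.502. The largest is Ectasian at 200 Myr.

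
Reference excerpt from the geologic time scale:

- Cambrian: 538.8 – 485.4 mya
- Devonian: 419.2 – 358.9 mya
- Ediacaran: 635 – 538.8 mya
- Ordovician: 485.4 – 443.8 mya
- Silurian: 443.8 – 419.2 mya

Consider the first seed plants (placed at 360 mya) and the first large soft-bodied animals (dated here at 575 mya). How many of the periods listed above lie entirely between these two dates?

3

575 Ma sits inside the Ediacaran (635–538.8) and 360 Ma inside the Devonian (419.2–358.9); neither of those is wholly between the two dates.
The listed periods lying completely between them are Cambrian, Ordovician, Silurian — 3 in all.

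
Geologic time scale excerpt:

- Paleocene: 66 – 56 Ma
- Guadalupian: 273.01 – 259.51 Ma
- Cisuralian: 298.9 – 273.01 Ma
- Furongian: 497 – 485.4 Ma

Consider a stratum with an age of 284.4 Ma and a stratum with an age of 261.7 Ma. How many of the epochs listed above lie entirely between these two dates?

The older date is 284.4 Ma and the younger is 261.7 Ma.
No epoch both begins after 284.4 Ma and ends before 261.7 Ma, so the count is 0.

0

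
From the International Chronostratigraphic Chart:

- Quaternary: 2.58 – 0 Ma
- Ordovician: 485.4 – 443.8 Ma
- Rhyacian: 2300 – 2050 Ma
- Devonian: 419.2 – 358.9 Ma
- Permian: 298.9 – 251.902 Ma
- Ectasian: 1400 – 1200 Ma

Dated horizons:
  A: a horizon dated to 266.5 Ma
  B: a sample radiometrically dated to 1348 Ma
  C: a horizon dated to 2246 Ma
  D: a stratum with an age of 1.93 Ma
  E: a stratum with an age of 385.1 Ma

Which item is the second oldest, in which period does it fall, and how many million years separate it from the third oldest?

Sorted oldest-first by Ma: C (2246), B (1348), E (385.1), A (266.5), D (1.93).
The second oldest is B at 1348 Ma, which lies in 1400–1200 Ma: the Ectasian.
The third oldest is E at 385.1 Ma; separation = |1348 − 385.1| = 962.9 Myr.

B, in the Ectasian; 962.9 million years to E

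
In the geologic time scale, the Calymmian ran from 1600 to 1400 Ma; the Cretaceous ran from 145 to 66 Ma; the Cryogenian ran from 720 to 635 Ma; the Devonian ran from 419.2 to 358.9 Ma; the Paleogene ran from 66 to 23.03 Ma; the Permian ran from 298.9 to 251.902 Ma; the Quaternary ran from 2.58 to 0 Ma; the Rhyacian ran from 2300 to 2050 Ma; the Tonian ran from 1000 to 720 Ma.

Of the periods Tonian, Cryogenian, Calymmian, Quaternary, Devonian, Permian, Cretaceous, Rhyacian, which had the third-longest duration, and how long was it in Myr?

Calymmian, 200 million years

Start − end for each: Tonian 1000 − 720 = 280; Cryogenian 720 − 635 = 85; Calymmian 1600 − 1400 = 200; Quaternary 2.58 − 0 = 2.58; Devonian 419.2 − 358.9 = 60.3; Permian 298.9 − 251.902 = 46.998; Cretaceous 145 − 66 = 79; Rhyacian 2300 − 2050 = 250.
Ranking these from longest: Tonian > Rhyacian > Calymmian > Cryogenian > Cretaceous > Devonian > Permian > Quaternary.
Position 3 in that ranking is Calymmian, which lasted 200 Myr.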